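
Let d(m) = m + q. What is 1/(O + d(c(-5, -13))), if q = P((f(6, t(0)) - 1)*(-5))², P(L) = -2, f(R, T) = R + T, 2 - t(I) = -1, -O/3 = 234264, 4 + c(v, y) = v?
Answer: -1/702797 ≈ -1.4229e-6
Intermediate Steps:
c(v, y) = -4 + v
O = -702792 (O = -3*234264 = -702792)
t(I) = 3 (t(I) = 2 - 1*(-1) = 2 + 1 = 3)
q = 4 (q = (-2)² = 4)
d(m) = 4 + m (d(m) = m + 4 = 4 + m)
1/(O + d(c(-5, -13))) = 1/(-702792 + (4 + (-4 - 5))) = 1/(-702792 + (4 - 9)) = 1/(-702792 - 5) = 1/(-702797) = -1/702797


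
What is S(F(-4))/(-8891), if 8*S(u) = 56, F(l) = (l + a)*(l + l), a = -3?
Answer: -7/8891 ≈ -0.00078731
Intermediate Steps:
F(l) = 2*l*(-3 + l) (F(l) = (l - 3)*(l + l) = (-3 + l)*(2*l) = 2*l*(-3 + l))
S(u) = 7 (S(u) = (⅛)*56 = 7)
S(F(-4))/(-8891) = 7/(-8891) = 7*(-1/8891) = -7/8891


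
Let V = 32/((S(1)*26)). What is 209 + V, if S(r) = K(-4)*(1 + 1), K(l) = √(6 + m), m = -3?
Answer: 209 + 8*√3/39 ≈ 209.36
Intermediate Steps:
K(l) = √3 (K(l) = √(6 - 3) = √3)
S(r) = 2*√3 (S(r) = √3*(1 + 1) = √3*2 = 2*√3)
V = 8*√3/39 (V = 32/(((2*√3)*26)) = 32/((52*√3)) = 32*(√3/156) = 8*√3/39 ≈ 0.35529)
209 + V = 209 + 8*√3/39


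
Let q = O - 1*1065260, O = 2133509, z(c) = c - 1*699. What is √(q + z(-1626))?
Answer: 6*√29609 ≈ 1032.4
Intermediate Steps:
z(c) = -699 + c (z(c) = c - 699 = -699 + c)
q = 1068249 (q = 2133509 - 1*1065260 = 2133509 - 1065260 = 1068249)
√(q + z(-1626)) = √(1068249 + (-699 - 1626)) = √(1068249 - 2325) = √1065924 = 6*√29609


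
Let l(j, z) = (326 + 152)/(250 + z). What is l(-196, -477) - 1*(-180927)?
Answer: 41069951/227 ≈ 1.8093e+5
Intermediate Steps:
l(j, z) = 478/(250 + z)
l(-196, -477) - 1*(-180927) = 478/(250 - 477) - 1*(-180927) = 478/(-227) + 180927 = 478*(-1/227) + 180927 = -478/227 + 180927 = 41069951/227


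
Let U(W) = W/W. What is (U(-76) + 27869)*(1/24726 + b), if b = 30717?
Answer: 3527917182235/4121 ≈ 8.5608e+8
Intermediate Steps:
U(W) = 1
(U(-76) + 27869)*(1/24726 + b) = (1 + 27869)*(1/24726 + 30717) = 27870*(1/24726 + 30717) = 27870*(759508543/24726) = 3527917182235/4121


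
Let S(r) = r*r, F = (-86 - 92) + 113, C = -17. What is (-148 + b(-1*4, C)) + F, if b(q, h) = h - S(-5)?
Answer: -255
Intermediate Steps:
F = -65 (F = -178 + 113 = -65)
S(r) = r²
b(q, h) = -25 + h (b(q, h) = h - 1*(-5)² = h - 1*25 = h - 25 = -25 + h)
(-148 + b(-1*4, C)) + F = (-148 + (-25 - 17)) - 65 = (-148 - 42) - 65 = -190 - 65 = -255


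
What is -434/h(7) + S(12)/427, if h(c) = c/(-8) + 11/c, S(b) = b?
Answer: -10377340/16653 ≈ -623.15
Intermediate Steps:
h(c) = 11/c - c/8 (h(c) = c*(-⅛) + 11/c = -c/8 + 11/c = 11/c - c/8)
-434/h(7) + S(12)/427 = -434/(11/7 - ⅛*7) + 12/427 = -434/(11*(⅐) - 7/8) + 12*(1/427) = -434/(11/7 - 7/8) + 12/427 = -434/39/56 + 12/427 = -434*56/39 + 12/427 = -24304/39 + 12/427 = -10377340/16653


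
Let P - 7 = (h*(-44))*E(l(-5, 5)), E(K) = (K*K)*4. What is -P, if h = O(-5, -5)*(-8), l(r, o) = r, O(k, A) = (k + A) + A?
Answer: 527993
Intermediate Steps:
O(k, A) = k + 2*A (O(k, A) = (A + k) + A = k + 2*A)
h = 120 (h = (-5 + 2*(-5))*(-8) = (-5 - 10)*(-8) = -15*(-8) = 120)
E(K) = 4*K**2 (E(K) = K**2*4 = 4*K**2)
P = -527993 (P = 7 + (120*(-44))*(4*(-5)**2) = 7 - 21120*25 = 7 - 5280*100 = 7 - 528000 = -527993)
-P = -1*(-527993) = 527993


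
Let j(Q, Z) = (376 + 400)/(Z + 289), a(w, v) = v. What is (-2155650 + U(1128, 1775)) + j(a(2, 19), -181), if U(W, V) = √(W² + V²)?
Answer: -58202356/27 + √4423009 ≈ -2.1535e+6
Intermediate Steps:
U(W, V) = √(V² + W²)
j(Q, Z) = 776/(289 + Z)
(-2155650 + U(1128, 1775)) + j(a(2, 19), -181) = (-2155650 + √(1775² + 1128²)) + 776/(289 - 181) = (-2155650 + √(3150625 + 1272384)) + 776/108 = (-2155650 + √4423009) + 776*(1/108) = (-2155650 + √4423009) + 194/27 = -58202356/27 + √4423009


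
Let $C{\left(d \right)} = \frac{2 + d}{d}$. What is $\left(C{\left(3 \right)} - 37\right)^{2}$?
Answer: $\frac{11236}{9} \approx 1248.4$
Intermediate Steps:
$C{\left(d \right)} = \frac{2 + d}{d}$
$\left(C{\left(3 \right)} - 37\right)^{2} = \left(\frac{2 + 3}{3} - 37\right)^{2} = \left(\frac{1}{3} \cdot 5 - 37\right)^{2} = \left(\frac{5}{3} - 37\right)^{2} = \left(- \frac{106}{3}\right)^{2} = \frac{11236}{9}$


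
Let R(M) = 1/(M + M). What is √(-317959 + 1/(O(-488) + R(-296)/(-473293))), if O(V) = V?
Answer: I*√5944486502453074996836146423/136732454527 ≈ 563.88*I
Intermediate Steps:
R(M) = 1/(2*M)
√(-317959 + 1/(O(-488) + R(-296)/(-473293))) = √(-317959 + 1/(-488 + ((½)/(-296))/(-473293))) = √(-317959 + 1/(-488 + ((½)*(-1/296))*(-1/473293))) = √(-317959 + 1/(-488 - 1/592*(-1/473293))) = √(-317959 + 1/(-488 + 1/280189456)) = √(-317959 + 1/(-136732454527/280189456)) = √(-317959 - 280189456/136732454527) = √(-43475314789139849/136732454527) = I*√5944486502453074996836146423/136732454527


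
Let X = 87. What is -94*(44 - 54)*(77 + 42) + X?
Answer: 111947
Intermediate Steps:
-94*(44 - 54)*(77 + 42) + X = -94*(44 - 54)*(77 + 42) + 87 = -(-940)*119 + 87 = -94*(-1190) + 87 = 111860 + 87 = 111947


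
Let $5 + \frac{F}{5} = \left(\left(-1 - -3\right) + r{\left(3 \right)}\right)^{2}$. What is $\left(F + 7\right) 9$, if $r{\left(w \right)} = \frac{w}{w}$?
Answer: $243$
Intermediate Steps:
$r{\left(w \right)} = 1$
$F = 20$ ($F = -25 + 5 \left(\left(-1 - -3\right) + 1\right)^{2} = -25 + 5 \left(\left(-1 + 3\right) + 1\right)^{2} = -25 + 5 \left(2 + 1\right)^{2} = -25 + 5 \cdot 3^{2} = -25 + 5 \cdot 9 = -25 + 45 = 20$)
$\left(F + 7\right) 9 = \left(20 + 7\right) 9 = 27 \cdot 9 = 243$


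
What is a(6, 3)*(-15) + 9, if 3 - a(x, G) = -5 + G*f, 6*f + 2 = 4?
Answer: -96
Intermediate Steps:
f = ⅓ (f = -⅓ + (⅙)*4 = -⅓ + ⅔ = ⅓ ≈ 0.33333)
a(x, G) = 8 - G/3 (a(x, G) = 3 - (-5 + G*(⅓)) = 3 - (-5 + G/3) = 3 + (5 - G/3) = 8 - G/3)
a(6, 3)*(-15) + 9 = (8 - ⅓*3)*(-15) + 9 = (8 - 1)*(-15) + 9 = 7*(-15) + 9 = -105 + 9 = -96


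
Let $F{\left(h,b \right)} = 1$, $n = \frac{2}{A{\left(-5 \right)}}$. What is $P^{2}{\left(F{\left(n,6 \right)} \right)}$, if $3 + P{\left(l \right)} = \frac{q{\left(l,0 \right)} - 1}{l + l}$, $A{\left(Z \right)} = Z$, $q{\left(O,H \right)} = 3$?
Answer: $4$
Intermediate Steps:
$n = - \frac{2}{5}$ ($n = \frac{2}{-5} = 2 \left(- \frac{1}{5}\right) = - \frac{2}{5} \approx -0.4$)
$P{\left(l \right)} = -3 + \frac{1}{l}$ ($P{\left(l \right)} = -3 + \frac{3 - 1}{l + l} = -3 + \frac{2}{2 l} = -3 + 2 \frac{1}{2 l} = -3 + \frac{1}{l}$)
$P^{2}{\left(F{\left(n,6 \right)} \right)} = \left(-3 + 1^{-1}\right)^{2} = \left(-3 + 1\right)^{2} = \left(-2\right)^{2} = 4$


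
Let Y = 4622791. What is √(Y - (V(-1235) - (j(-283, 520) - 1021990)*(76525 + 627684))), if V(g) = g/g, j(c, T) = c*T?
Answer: 2*I*√205830332390 ≈ 9.0737e+5*I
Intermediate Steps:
j(c, T) = T*c
V(g) = 1
√(Y - (V(-1235) - (j(-283, 520) - 1021990)*(76525 + 627684))) = √(4622791 - (1 - (520*(-283) - 1021990)*(76525 + 627684))) = √(4622791 - (1 - (-147160 - 1021990)*704209)) = √(4622791 - (1 - (-1169150)*704209)) = √(4622791 - (1 - 1*(-823325952350))) = √(4622791 - (1 + 823325952350)) = √(4622791 - 1*823325952351) = √(4622791 - 823325952351) = √(-823321329560) = 2*I*√205830332390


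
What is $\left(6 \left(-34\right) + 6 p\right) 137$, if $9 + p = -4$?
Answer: $-38634$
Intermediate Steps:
$p = -13$ ($p = -9 - 4 = -13$)
$\left(6 \left(-34\right) + 6 p\right) 137 = \left(6 \left(-34\right) + 6 \left(-13\right)\right) 137 = \left(-204 - 78\right) 137 = \left(-282\right) 137 = -38634$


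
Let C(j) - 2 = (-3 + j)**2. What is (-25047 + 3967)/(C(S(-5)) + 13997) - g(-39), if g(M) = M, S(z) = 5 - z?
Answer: 65849/1756 ≈ 37.499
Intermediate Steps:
C(j) = 2 + (-3 + j)**2
(-25047 + 3967)/(C(S(-5)) + 13997) - g(-39) = (-25047 + 3967)/((2 + (-3 + (5 - 1*(-5)))**2) + 13997) - 1*(-39) = -21080/((2 + (-3 + (5 + 5))**2) + 13997) + 39 = -21080/((2 + (-3 + 10)**2) + 13997) + 39 = -21080/((2 + 7**2) + 13997) + 39 = -21080/((2 + 49) + 13997) + 39 = -21080/(51 + 13997) + 39 = -21080/14048 + 39 = -21080*1/14048 + 39 = -2635/1756 + 39 = 65849/1756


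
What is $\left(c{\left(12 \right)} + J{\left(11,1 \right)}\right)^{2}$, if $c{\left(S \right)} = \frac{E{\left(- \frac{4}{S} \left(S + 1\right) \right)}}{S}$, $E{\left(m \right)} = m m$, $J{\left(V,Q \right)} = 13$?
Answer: $\frac{2474329}{11664} \approx 212.13$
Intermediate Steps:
$E{\left(m \right)} = m^{2}$
$c{\left(S \right)} = \frac{16 \left(1 + S\right)^{2}}{S^{3}}$ ($c{\left(S \right)} = \frac{\left(- \frac{4}{S} \left(S + 1\right)\right)^{2}}{S} = \frac{\left(- \frac{4}{S} \left(1 + S\right)\right)^{2}}{S} = \frac{\left(- \frac{4 \left(1 + S\right)}{S}\right)^{2}}{S} = \frac{16 \frac{1}{S^{2}} \left(1 + S\right)^{2}}{S} = \frac{16 \left(1 + S\right)^{2}}{S^{3}}$)
$\left(c{\left(12 \right)} + J{\left(11,1 \right)}\right)^{2} = \left(\frac{16 \left(1 + 12\right)^{2}}{1728} + 13\right)^{2} = \left(16 \cdot \frac{1}{1728} \cdot 13^{2} + 13\right)^{2} = \left(16 \cdot \frac{1}{1728} \cdot 169 + 13\right)^{2} = \left(\frac{169}{108} + 13\right)^{2} = \left(\frac{1573}{108}\right)^{2} = \frac{2474329}{11664}$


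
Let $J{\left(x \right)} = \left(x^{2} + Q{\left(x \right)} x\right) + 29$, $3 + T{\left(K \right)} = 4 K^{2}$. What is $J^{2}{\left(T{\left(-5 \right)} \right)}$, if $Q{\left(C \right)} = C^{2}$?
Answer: $850288696321$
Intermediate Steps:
$T{\left(K \right)} = -3 + 4 K^{2}$
$J{\left(x \right)} = 29 + x^{2} + x^{3}$ ($J{\left(x \right)} = \left(x^{2} + x^{2} x\right) + 29 = \left(x^{2} + x^{3}\right) + 29 = 29 + x^{2} + x^{3}$)
$J^{2}{\left(T{\left(-5 \right)} \right)} = \left(29 + \left(-3 + 4 \left(-5\right)^{2}\right)^{2} + \left(-3 + 4 \left(-5\right)^{2}\right)^{3}\right)^{2} = \left(29 + \left(-3 + 4 \cdot 25\right)^{2} + \left(-3 + 4 \cdot 25\right)^{3}\right)^{2} = \left(29 + \left(-3 + 100\right)^{2} + \left(-3 + 100\right)^{3}\right)^{2} = \left(29 + 97^{2} + 97^{3}\right)^{2} = \left(29 + 9409 + 912673\right)^{2} = 922111^{2} = 850288696321$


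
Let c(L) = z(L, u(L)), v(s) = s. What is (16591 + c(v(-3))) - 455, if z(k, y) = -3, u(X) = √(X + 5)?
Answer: 16133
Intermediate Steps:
u(X) = √(5 + X)
c(L) = -3
(16591 + c(v(-3))) - 455 = (16591 - 3) - 455 = 16588 - 455 = 16133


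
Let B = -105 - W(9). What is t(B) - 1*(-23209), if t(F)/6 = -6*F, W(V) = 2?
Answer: 27061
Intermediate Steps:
B = -107 (B = -105 - 1*2 = -105 - 2 = -107)
t(F) = -36*F (t(F) = 6*(-6*F) = -36*F)
t(B) - 1*(-23209) = -36*(-107) - 1*(-23209) = 3852 + 23209 = 27061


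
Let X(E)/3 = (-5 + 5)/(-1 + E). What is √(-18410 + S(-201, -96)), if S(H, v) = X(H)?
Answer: I*√18410 ≈ 135.68*I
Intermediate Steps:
X(E) = 0 (X(E) = 3*((-5 + 5)/(-1 + E)) = 3*(0/(-1 + E)) = 3*0 = 0)
S(H, v) = 0
√(-18410 + S(-201, -96)) = √(-18410 + 0) = √(-18410) = I*√18410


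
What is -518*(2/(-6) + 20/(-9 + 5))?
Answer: 8288/3 ≈ 2762.7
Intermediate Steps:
-518*(2/(-6) + 20/(-9 + 5)) = -518*(2*(-⅙) + 20/(-4)) = -518*(-⅓ + 20*(-¼)) = -518*(-⅓ - 5) = -518*(-16/3) = 8288/3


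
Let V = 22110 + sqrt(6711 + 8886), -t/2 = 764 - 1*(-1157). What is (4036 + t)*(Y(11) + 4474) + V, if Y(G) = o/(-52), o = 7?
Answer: 23141037/26 + 3*sqrt(1733) ≈ 8.9017e+5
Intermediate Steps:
t = -3842 (t = -2*(764 - 1*(-1157)) = -2*(764 + 1157) = -2*1921 = -3842)
Y(G) = -7/52 (Y(G) = 7/(-52) = 7*(-1/52) = -7/52)
V = 22110 + 3*sqrt(1733) (V = 22110 + sqrt(15597) = 22110 + 3*sqrt(1733) ≈ 22235.)
(4036 + t)*(Y(11) + 4474) + V = (4036 - 3842)*(-7/52 + 4474) + (22110 + 3*sqrt(1733)) = 194*(232641/52) + (22110 + 3*sqrt(1733)) = 22566177/26 + (22110 + 3*sqrt(1733)) = 23141037/26 + 3*sqrt(1733)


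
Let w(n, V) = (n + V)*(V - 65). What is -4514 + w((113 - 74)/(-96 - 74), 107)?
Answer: -2519/85 ≈ -29.635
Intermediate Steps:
w(n, V) = (-65 + V)*(V + n) (w(n, V) = (V + n)*(-65 + V) = (-65 + V)*(V + n))
-4514 + w((113 - 74)/(-96 - 74), 107) = -4514 + (107² - 65*107 - 65*(113 - 74)/(-96 - 74) + 107*((113 - 74)/(-96 - 74))) = -4514 + (11449 - 6955 - 2535/(-170) + 107*(39/(-170))) = -4514 + (11449 - 6955 - 2535*(-1)/170 + 107*(39*(-1/170))) = -4514 + (11449 - 6955 - 65*(-39/170) + 107*(-39/170)) = -4514 + (11449 - 6955 + 507/34 - 4173/170) = -4514 + 381171/85 = -2519/85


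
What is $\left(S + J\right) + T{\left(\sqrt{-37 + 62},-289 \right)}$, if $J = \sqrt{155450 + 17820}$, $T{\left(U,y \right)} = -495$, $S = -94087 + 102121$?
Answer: $7539 + \sqrt{173270} \approx 7955.3$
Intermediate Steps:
$S = 8034$
$J = \sqrt{173270} \approx 416.26$
$\left(S + J\right) + T{\left(\sqrt{-37 + 62},-289 \right)} = \left(8034 + \sqrt{173270}\right) - 495 = 7539 + \sqrt{173270}$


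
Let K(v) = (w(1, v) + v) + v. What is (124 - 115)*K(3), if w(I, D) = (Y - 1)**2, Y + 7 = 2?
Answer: 378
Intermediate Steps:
Y = -5 (Y = -7 + 2 = -5)
w(I, D) = 36 (w(I, D) = (-5 - 1)**2 = (-6)**2 = 36)
K(v) = 36 + 2*v (K(v) = (36 + v) + v = 36 + 2*v)
(124 - 115)*K(3) = (124 - 115)*(36 + 2*3) = 9*(36 + 6) = 9*42 = 378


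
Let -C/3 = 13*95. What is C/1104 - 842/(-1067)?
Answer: -1007889/392656 ≈ -2.5668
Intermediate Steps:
C = -3705 (C = -39*95 = -3*1235 = -3705)
C/1104 - 842/(-1067) = -3705/1104 - 842/(-1067) = -3705*1/1104 - 842*(-1/1067) = -1235/368 + 842/1067 = -1007889/392656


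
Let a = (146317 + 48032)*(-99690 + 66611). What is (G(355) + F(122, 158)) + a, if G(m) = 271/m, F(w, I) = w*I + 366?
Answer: -2282242079524/355 ≈ -6.4289e+9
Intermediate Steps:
F(w, I) = 366 + I*w (F(w, I) = I*w + 366 = 366 + I*w)
a = -6428870571 (a = 194349*(-33079) = -6428870571)
(G(355) + F(122, 158)) + a = (271/355 + (366 + 158*122)) - 6428870571 = (271*(1/355) + (366 + 19276)) - 6428870571 = (271/355 + 19642) - 6428870571 = 6973181/355 - 6428870571 = -2282242079524/355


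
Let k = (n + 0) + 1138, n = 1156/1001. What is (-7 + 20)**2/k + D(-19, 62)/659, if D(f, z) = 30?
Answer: 145691191/751453746 ≈ 0.19388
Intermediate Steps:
n = 1156/1001 (n = 1156*(1/1001) = 1156/1001 ≈ 1.1548)
k = 1140294/1001 (k = (1156/1001 + 0) + 1138 = 1156/1001 + 1138 = 1140294/1001 ≈ 1139.2)
(-7 + 20)**2/k + D(-19, 62)/659 = (-7 + 20)**2/(1140294/1001) + 30/659 = 13**2*(1001/1140294) + 30*(1/659) = 169*(1001/1140294) + 30/659 = 169169/1140294 + 30/659 = 145691191/751453746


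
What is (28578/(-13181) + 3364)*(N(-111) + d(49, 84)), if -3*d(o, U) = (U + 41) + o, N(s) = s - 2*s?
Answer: 2348552218/13181 ≈ 1.7818e+5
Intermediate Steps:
N(s) = -s
d(o, U) = -41/3 - U/3 - o/3 (d(o, U) = -((U + 41) + o)/3 = -((41 + U) + o)/3 = -(41 + U + o)/3 = -41/3 - U/3 - o/3)
(28578/(-13181) + 3364)*(N(-111) + d(49, 84)) = (28578/(-13181) + 3364)*(-1*(-111) + (-41/3 - ⅓*84 - ⅓*49)) = (28578*(-1/13181) + 3364)*(111 + (-41/3 - 28 - 49/3)) = (-28578/13181 + 3364)*(111 - 58) = (44312306/13181)*53 = 2348552218/13181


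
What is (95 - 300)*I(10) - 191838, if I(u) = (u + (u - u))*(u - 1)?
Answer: -210288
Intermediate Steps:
I(u) = u*(-1 + u) (I(u) = (u + 0)*(-1 + u) = u*(-1 + u))
(95 - 300)*I(10) - 191838 = (95 - 300)*(10*(-1 + 10)) - 191838 = -2050*9 - 191838 = -205*90 - 191838 = -18450 - 191838 = -210288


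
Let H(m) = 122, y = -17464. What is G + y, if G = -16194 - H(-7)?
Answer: -33780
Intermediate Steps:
G = -16316 (G = -16194 - 1*122 = -16194 - 122 = -16316)
G + y = -16316 - 17464 = -33780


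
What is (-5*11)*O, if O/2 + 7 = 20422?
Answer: -2245650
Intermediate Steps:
O = 40830 (O = -14 + 2*20422 = -14 + 40844 = 40830)
(-5*11)*O = -5*11*40830 = -55*40830 = -2245650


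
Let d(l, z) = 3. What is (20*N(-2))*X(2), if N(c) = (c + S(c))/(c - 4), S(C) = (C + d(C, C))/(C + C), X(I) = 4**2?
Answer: 120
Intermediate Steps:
X(I) = 16
S(C) = (3 + C)/(2*C) (S(C) = (C + 3)/(C + C) = (3 + C)/((2*C)) = (3 + C)*(1/(2*C)) = (3 + C)/(2*C))
N(c) = (c + (3 + c)/(2*c))/(-4 + c) (N(c) = (c + (3 + c)/(2*c))/(c - 4) = (c + (3 + c)/(2*c))/(-4 + c))
(20*N(-2))*X(2) = (20*((1/2)*(3 - 2 + 2*(-2)**2)/(-2*(-4 - 2))))*16 = (20*((1/2)*(-1/2)*(3 - 2 + 2*4)/(-6)))*16 = (20*((1/2)*(-1/2)*(-1/6)*(3 - 2 + 8)))*16 = (20*((1/2)*(-1/2)*(-1/6)*9))*16 = (20*(3/8))*16 = (15/2)*16 = 120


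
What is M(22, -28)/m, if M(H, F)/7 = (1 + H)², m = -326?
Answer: -3703/326 ≈ -11.359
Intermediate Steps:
M(H, F) = 7*(1 + H)²
M(22, -28)/m = (7*(1 + 22)²)/(-326) = (7*23²)*(-1/326) = (7*529)*(-1/326) = 3703*(-1/326) = -3703/326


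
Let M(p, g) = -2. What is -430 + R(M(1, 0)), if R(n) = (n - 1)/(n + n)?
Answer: -1717/4 ≈ -429.25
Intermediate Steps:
R(n) = (-1 + n)/(2*n) (R(n) = (-1 + n)/((2*n)) = (-1 + n)*(1/(2*n)) = (-1 + n)/(2*n))
-430 + R(M(1, 0)) = -430 + (1/2)*(-1 - 2)/(-2) = -430 + (1/2)*(-1/2)*(-3) = -430 + 3/4 = -1717/4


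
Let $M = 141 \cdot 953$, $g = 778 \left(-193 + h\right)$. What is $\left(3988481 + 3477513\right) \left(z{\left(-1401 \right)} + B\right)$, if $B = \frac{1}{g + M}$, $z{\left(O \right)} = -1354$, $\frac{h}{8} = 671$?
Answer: $- \frac{42058543420617154}{4160523} \approx -1.0109 \cdot 10^{10}$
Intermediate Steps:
$h = 5368$ ($h = 8 \cdot 671 = 5368$)
$g = 4026150$ ($g = 778 \left(-193 + 5368\right) = 778 \cdot 5175 = 4026150$)
$M = 134373$
$B = \frac{1}{4160523}$ ($B = \frac{1}{4026150 + 134373} = \frac{1}{4160523} \approx 2.4035 \cdot 10^{-7}$)
$\left(3988481 + 3477513\right) \left(z{\left(-1401 \right)} + B\right) = \left(3988481 + 3477513\right) \left(-1354 + \frac{1}{4160523}\right) = 7465994 \left(- \frac{5633348141}{4160523}\right) = - \frac{42058543420617154}{4160523}$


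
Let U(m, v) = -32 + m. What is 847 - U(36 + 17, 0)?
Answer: 826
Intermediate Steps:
847 - U(36 + 17, 0) = 847 - (-32 + (36 + 17)) = 847 - (-32 + 53) = 847 - 1*21 = 847 - 21 = 826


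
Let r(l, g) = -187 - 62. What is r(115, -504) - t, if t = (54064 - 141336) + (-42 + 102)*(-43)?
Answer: 89603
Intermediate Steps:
r(l, g) = -249
t = -89852 (t = -87272 + 60*(-43) = -87272 - 2580 = -89852)
r(115, -504) - t = -249 - 1*(-89852) = -249 + 89852 = 89603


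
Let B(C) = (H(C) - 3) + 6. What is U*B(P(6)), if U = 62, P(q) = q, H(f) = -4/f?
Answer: 434/3 ≈ 144.67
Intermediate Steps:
B(C) = 3 - 4/C (B(C) = (-4/C - 3) + 6 = (-3 - 4/C) + 6 = 3 - 4/C)
U*B(P(6)) = 62*(3 - 4/6) = 62*(3 - 4*⅙) = 62*(3 - ⅔) = 62*(7/3) = 434/3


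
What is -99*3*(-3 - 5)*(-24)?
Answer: -57024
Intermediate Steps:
-99*3*(-3 - 5)*(-24) = -99*3*(-8)*(-24) = -99*(-24)*(-24) = -33*(-72)*(-24) = 2376*(-24) = -57024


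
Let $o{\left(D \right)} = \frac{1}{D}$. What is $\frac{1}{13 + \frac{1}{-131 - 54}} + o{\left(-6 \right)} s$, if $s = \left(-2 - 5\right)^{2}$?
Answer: $- \frac{58343}{7212} \approx -8.0897$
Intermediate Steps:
$s = 49$ ($s = \left(-7\right)^{2} = 49$)
$\frac{1}{13 + \frac{1}{-131 - 54}} + o{\left(-6 \right)} s = \frac{1}{13 + \frac{1}{-131 - 54}} + \frac{1}{-6} \cdot 49 = \frac{1}{13 + \frac{1}{-185}} - \frac{49}{6} = \frac{1}{13 - \frac{1}{185}} - \frac{49}{6} = \frac{1}{\frac{2404}{185}} - \frac{49}{6} = \frac{185}{2404} - \frac{49}{6} = - \frac{58343}{7212}$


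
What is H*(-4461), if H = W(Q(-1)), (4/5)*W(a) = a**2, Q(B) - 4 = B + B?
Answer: -22305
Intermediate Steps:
Q(B) = 4 + 2*B (Q(B) = 4 + (B + B) = 4 + 2*B)
W(a) = 5*a**2/4
H = 5 (H = 5*(4 + 2*(-1))**2/4 = 5*(4 - 2)**2/4 = (5/4)*2**2 = (5/4)*4 = 5)
H*(-4461) = 5*(-4461) = -22305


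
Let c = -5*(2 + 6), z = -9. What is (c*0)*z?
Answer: 0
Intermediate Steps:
c = -40 (c = -5*8 = -40)
(c*0)*z = -40*0*(-9) = 0*(-9) = 0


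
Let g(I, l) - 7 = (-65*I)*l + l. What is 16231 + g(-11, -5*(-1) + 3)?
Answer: 21966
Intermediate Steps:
g(I, l) = 7 + l - 65*I*l (g(I, l) = 7 + ((-65*I)*l + l) = 7 + (-65*I*l + l) = 7 + (l - 65*I*l) = 7 + l - 65*I*l)
16231 + g(-11, -5*(-1) + 3) = 16231 + (7 + (-5*(-1) + 3) - 65*(-11)*(-5*(-1) + 3)) = 16231 + (7 + (5 + 3) - 65*(-11)*(5 + 3)) = 16231 + (7 + 8 - 65*(-11)*8) = 16231 + (7 + 8 + 5720) = 16231 + 5735 = 21966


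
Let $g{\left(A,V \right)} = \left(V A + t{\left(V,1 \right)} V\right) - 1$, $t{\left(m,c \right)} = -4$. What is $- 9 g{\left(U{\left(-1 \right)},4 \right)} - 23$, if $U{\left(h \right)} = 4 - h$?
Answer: $-50$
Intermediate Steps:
$g{\left(A,V \right)} = -1 - 4 V + A V$ ($g{\left(A,V \right)} = \left(V A - 4 V\right) - 1 = \left(A V - 4 V\right) - 1 = \left(- 4 V + A V\right) - 1 = -1 - 4 V + A V$)
$- 9 g{\left(U{\left(-1 \right)},4 \right)} - 23 = - 9 \left(-1 - 16 + \left(4 - -1\right) 4\right) - 23 = - 9 \left(-1 - 16 + \left(4 + 1\right) 4\right) - 23 = - 9 \left(-1 - 16 + 5 \cdot 4\right) - 23 = - 9 \left(-1 - 16 + 20\right) - 23 = \left(-9\right) 3 - 23 = -27 - 23 = -50$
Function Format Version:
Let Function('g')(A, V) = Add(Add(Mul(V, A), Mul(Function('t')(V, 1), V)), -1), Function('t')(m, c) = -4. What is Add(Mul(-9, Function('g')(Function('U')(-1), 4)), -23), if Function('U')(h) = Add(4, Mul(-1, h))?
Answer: -50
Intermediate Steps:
Function('g')(A, V) = Add(-1, Mul(-4, V), Mul(A, V)) (Function('g')(A, V) = Add(Add(Mul(V, A), Mul(-4, V)), -1) = Add(Add(Mul(A, V), Mul(-4, V)), -1) = Add(Add(Mul(-4, V), Mul(A, V)), -1) = Add(-1, Mul(-4, V), Mul(A, V)))
Add(Mul(-9, Function('g')(Function('U')(-1), 4)), -23) = Add(Mul(-9, Add(-1, Mul(-4, 4), Mul(Add(4, Mul(-1, -1)), 4))), -23) = Add(Mul(-9, Add(-1, -16, Mul(Add(4, 1), 4))), -23) = Add(Mul(-9, Add(-1, -16, Mul(5, 4))), -23) = Add(Mul(-9, Add(-1, -16, 20)), -23) = Add(Mul(-9, 3), -23) = Add(-27, -23) = -50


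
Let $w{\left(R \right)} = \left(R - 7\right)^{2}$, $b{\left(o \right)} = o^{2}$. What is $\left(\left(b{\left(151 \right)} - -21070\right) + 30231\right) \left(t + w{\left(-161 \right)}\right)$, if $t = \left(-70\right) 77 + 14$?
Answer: $1693082496$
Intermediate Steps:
$t = -5376$ ($t = -5390 + 14 = -5376$)
$w{\left(R \right)} = \left(-7 + R\right)^{2}$
$\left(\left(b{\left(151 \right)} - -21070\right) + 30231\right) \left(t + w{\left(-161 \right)}\right) = \left(\left(151^{2} - -21070\right) + 30231\right) \left(-5376 + \left(-7 - 161\right)^{2}\right) = \left(\left(22801 + 21070\right) + 30231\right) \left(-5376 + \left(-168\right)^{2}\right) = \left(43871 + 30231\right) \left(-5376 + 28224\right) = 74102 \cdot 22848 = 1693082496$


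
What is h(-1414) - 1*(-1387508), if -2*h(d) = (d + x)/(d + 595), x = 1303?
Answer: 757579331/546 ≈ 1.3875e+6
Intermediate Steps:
h(d) = -(1303 + d)/(2*(595 + d)) (h(d) = -(d + 1303)/(2*(d + 595)) = -(1303 + d)/(2*(595 + d)))
h(-1414) - 1*(-1387508) = (-1303 - 1*(-1414))/(2*(595 - 1414)) - 1*(-1387508) = (½)*(-1303 + 1414)/(-819) + 1387508 = (½)*(-1/819)*111 + 1387508 = -37/546 + 1387508 = 757579331/546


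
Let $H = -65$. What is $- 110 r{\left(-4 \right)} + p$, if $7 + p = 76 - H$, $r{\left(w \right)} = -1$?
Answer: $244$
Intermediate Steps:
$p = 134$ ($p = -7 + \left(76 - -65\right) = -7 + \left(76 + 65\right) = -7 + 141 = 134$)
$- 110 r{\left(-4 \right)} + p = \left(-110\right) \left(-1\right) + 134 = 110 + 134 = 244$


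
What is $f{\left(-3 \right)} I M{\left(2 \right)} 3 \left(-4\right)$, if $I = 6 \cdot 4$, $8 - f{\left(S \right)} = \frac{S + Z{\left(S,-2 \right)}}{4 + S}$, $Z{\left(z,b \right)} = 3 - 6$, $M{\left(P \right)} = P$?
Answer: $-8064$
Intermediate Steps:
$Z{\left(z,b \right)} = -3$ ($Z{\left(z,b \right)} = 3 - 6 = -3$)
$f{\left(S \right)} = 8 - \frac{-3 + S}{4 + S}$ ($f{\left(S \right)} = 8 - \frac{S - 3}{4 + S} = 8 - \frac{-3 + S}{4 + S}$)
$I = 24$
$f{\left(-3 \right)} I M{\left(2 \right)} 3 \left(-4\right) = \frac{7 \left(5 - 3\right)}{4 - 3} \cdot 24 \cdot 2 \cdot 3 \left(-4\right) = 7 \cdot 1^{-1} \cdot 2 \cdot 24 \cdot 6 \left(-4\right) = 7 \cdot 1 \cdot 2 \cdot 24 \left(-24\right) = 14 \cdot 24 \left(-24\right) = 336 \left(-24\right) = -8064$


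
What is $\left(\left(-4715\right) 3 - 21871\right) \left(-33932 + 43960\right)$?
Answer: $-361168448$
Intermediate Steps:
$\left(\left(-4715\right) 3 - 21871\right) \left(-33932 + 43960\right) = \left(-14145 - 21871\right) 10028 = \left(-36016\right) 10028 = -361168448$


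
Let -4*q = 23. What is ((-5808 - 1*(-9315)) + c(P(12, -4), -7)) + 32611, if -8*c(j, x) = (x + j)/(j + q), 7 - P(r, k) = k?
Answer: 758476/21 ≈ 36118.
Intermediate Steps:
q = -23/4 (q = -1/4*23 = -23/4 ≈ -5.7500)
P(r, k) = 7 - k
c(j, x) = -(j + x)/(8*(-23/4 + j)) (c(j, x) = -(x + j)/(8*(j - 23/4)) = -(j + x)/(8*(-23/4 + j)))
((-5808 - 1*(-9315)) + c(P(12, -4), -7)) + 32611 = ((-5808 - 1*(-9315)) + (-(7 - 1*(-4)) - 1*(-7))/(2*(-23 + 4*(7 - 1*(-4))))) + 32611 = ((-5808 + 9315) + (-(7 + 4) + 7)/(2*(-23 + 4*(7 + 4)))) + 32611 = (3507 + (-1*11 + 7)/(2*(-23 + 4*11))) + 32611 = (3507 + (-11 + 7)/(2*(-23 + 44))) + 32611 = (3507 + (1/2)*(-4)/21) + 32611 = (3507 + (1/2)*(1/21)*(-4)) + 32611 = (3507 - 2/21) + 32611 = 73645/21 + 32611 = 758476/21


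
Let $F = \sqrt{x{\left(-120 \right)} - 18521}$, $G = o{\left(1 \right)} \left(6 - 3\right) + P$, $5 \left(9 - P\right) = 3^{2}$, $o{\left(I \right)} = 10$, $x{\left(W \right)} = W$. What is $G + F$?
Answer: $\frac{186}{5} + i \sqrt{18641} \approx 37.2 + 136.53 i$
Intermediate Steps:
$P = \frac{36}{5}$ ($P = 9 - \frac{3^{2}}{5} = 9 - \frac{9}{5} = \frac{36}{5} \approx 7.2$)
$G = \frac{186}{5}$ ($G = 10 \left(6 - 3\right) + \frac{36}{5} = 10 \cdot 3 + \frac{36}{5} = 30 + \frac{36}{5} = \frac{186}{5} \approx 37.2$)
$F = i \sqrt{18641}$ ($F = \sqrt{-120 - 18521} = \sqrt{-18641} = i \sqrt{18641} \approx 136.53 i$)
$G + F = \frac{186}{5} + i \sqrt{18641}$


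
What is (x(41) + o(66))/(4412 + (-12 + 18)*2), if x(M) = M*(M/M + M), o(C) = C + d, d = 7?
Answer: 1795/4424 ≈ 0.40574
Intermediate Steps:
o(C) = 7 + C (o(C) = C + 7 = 7 + C)
x(M) = M*(1 + M)
(x(41) + o(66))/(4412 + (-12 + 18)*2) = (41*(1 + 41) + (7 + 66))/(4412 + (-12 + 18)*2) = (41*42 + 73)/(4412 + 6*2) = (1722 + 73)/(4412 + 12) = 1795/4424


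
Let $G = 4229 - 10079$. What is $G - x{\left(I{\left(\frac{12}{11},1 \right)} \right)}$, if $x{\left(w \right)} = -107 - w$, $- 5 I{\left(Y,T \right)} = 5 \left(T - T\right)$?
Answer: $-5743$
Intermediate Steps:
$G = -5850$
$I{\left(Y,T \right)} = 0$ ($I{\left(Y,T \right)} = - \frac{5 \left(T - T\right)}{5} = - \frac{5 \cdot 0}{5} = \left(- \frac{1}{5}\right) 0 = 0$)
$G - x{\left(I{\left(\frac{12}{11},1 \right)} \right)} = -5850 - \left(-107 - 0\right) = -5850 - \left(-107 + 0\right) = -5850 - -107 = -5850 + 107 = -5743$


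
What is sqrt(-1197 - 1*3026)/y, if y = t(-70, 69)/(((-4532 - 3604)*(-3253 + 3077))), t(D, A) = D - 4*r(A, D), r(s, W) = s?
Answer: -715968*I*sqrt(4223)/173 ≈ -2.6894e+5*I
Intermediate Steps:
t(D, A) = D - 4*A
y = -173/715968 (y = (-70 - 4*69)/(((-4532 - 3604)*(-3253 + 3077))) = (-70 - 276)/((-8136*(-176))) = -346/1431936 = -346*1/1431936 = -173/715968 ≈ -0.00024163)
sqrt(-1197 - 1*3026)/y = sqrt(-1197 - 1*3026)/(-173/715968) = sqrt(-1197 - 3026)*(-715968/173) = sqrt(-4223)*(-715968/173) = (I*sqrt(4223))*(-715968/173) = -715968*I*sqrt(4223)/173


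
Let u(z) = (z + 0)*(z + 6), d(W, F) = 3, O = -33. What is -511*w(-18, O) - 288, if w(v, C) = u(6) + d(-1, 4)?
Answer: -38613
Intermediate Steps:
u(z) = z*(6 + z)
w(v, C) = 75 (w(v, C) = 6*(6 + 6) + 3 = 6*12 + 3 = 72 + 3 = 75)
-511*w(-18, O) - 288 = -511*75 - 288 = -38325 - 288 = -38613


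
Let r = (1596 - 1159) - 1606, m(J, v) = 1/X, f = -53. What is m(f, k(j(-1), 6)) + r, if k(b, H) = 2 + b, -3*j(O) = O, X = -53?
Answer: -61958/53 ≈ -1169.0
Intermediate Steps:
j(O) = -O/3
m(J, v) = -1/53 (m(J, v) = 1/(-53) = -1/53)
r = -1169 (r = 437 - 1606 = -1169)
m(f, k(j(-1), 6)) + r = -1/53 - 1169 = -61958/53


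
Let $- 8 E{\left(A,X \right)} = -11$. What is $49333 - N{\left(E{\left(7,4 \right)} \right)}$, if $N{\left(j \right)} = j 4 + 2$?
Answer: $\frac{98651}{2} \approx 49326.0$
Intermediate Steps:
$E{\left(A,X \right)} = \frac{11}{8}$ ($E{\left(A,X \right)} = \left(- \frac{1}{8}\right) \left(-11\right) = \frac{11}{8}$)
$N{\left(j \right)} = 2 + 4 j$ ($N{\left(j \right)} = 4 j + 2 = 2 + 4 j$)
$49333 - N{\left(E{\left(7,4 \right)} \right)} = 49333 - \left(2 + 4 \cdot \frac{11}{8}\right) = 49333 - \left(2 + \frac{11}{2}\right) = 49333 - \frac{15}{2} = \frac{98651}{2}$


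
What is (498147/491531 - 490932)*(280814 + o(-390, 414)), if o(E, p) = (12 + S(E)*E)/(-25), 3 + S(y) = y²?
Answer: -3201583458571199832/2457655 ≈ -1.3027e+12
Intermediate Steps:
S(y) = -3 + y²
o(E, p) = -12/25 - E*(-3 + E²)/25 (o(E, p) = (12 + (-3 + E²)*E)/(-25) = (12 + E*(-3 + E²))*(-1/25) = -12/25 - E*(-3 + E²)/25)
(498147/491531 - 490932)*(280814 + o(-390, 414)) = (498147/491531 - 490932)*(280814 + (-12/25 - 1/25*(-390)³ + (3/25)*(-390))) = (498147*(1/491531) - 490932)*(280814 + (-12/25 - 1/25*(-59319000) - 234/5)) = (498147/491531 - 490932)*(280814 + (-12/25 + 2372760 - 234/5)) = -241307798745*(280814 + 59317818/25)/491531 = -241307798745/491531*66338168/25 = -3201583458571199832/2457655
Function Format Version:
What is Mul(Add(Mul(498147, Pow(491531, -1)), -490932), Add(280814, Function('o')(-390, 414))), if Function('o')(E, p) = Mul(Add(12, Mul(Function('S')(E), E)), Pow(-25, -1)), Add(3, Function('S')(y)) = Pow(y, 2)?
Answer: Rational(-3201583458571199832, 2457655) ≈ -1.3027e+12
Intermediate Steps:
Function('S')(y) = Add(-3, Pow(y, 2))
Function('o')(E, p) = Add(Rational(-12, 25), Mul(Rational(-1, 25), E, Add(-3, Pow(E, 2)))) (Function('o')(E, p) = Mul(Add(12, Mul(Add(-3, Pow(E, 2)), E)), Pow(-25, -1)) = Mul(Add(12, Mul(E, Add(-3, Pow(E, 2)))), Rational(-1, 25)) = Add(Rational(-12, 25), Mul(Rational(-1, 25), E, Add(-3, Pow(E, 2)))))
Mul(Add(Mul(498147, Pow(491531, -1)), -490932), Add(280814, Function('o')(-390, 414))) = Mul(Add(Mul(498147, Pow(491531, -1)), -490932), Add(280814, Add(Rational(-12, 25), Mul(Rational(-1, 25), Pow(-390, 3)), Mul(Rational(3, 25), -390)))) = Mul(Add(Mul(498147, Rational(1, 491531)), -490932), Add(280814, Add(Rational(-12, 25), Mul(Rational(-1, 25), -59319000), Rational(-234, 5)))) = Mul(Add(Rational(498147, 491531), -490932), Add(280814, Add(Rational(-12, 25), 2372760, Rational(-234, 5)))) = Mul(Rational(-241307798745, 491531), Add(280814, Rational(59317818, 25))) = Mul(Rational(-241307798745, 491531), Rational(66338168, 25)) = Rational(-3201583458571199832, 2457655)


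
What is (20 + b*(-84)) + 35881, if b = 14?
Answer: 34725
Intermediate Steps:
(20 + b*(-84)) + 35881 = (20 + 14*(-84)) + 35881 = (20 - 1176) + 35881 = -1156 + 35881 = 34725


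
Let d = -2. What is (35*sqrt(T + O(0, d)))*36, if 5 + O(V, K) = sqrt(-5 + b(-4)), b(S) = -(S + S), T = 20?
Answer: 1260*sqrt(15 + sqrt(3)) ≈ 5154.0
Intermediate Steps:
b(S) = -2*S
O(V, K) = -5 + sqrt(3) (O(V, K) = -5 + sqrt(-5 - 2*(-4)) = -5 + sqrt(-5 + 8) = -5 + sqrt(3))
(35*sqrt(T + O(0, d)))*36 = (35*sqrt(20 + (-5 + sqrt(3))))*36 = (35*sqrt(15 + sqrt(3)))*36 = 1260*sqrt(15 + sqrt(3))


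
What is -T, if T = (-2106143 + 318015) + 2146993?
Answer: -358865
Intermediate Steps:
T = 358865 (T = -1788128 + 2146993 = 358865)
-T = -1*358865 = -358865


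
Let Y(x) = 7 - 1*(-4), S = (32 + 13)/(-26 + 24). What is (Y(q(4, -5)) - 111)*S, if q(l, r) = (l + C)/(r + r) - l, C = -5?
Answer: 2250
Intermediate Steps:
S = -45/2 (S = 45/(-2) = 45*(-½) = -45/2 ≈ -22.500)
q(l, r) = -l + (-5 + l)/(2*r) (q(l, r) = (l - 5)/(r + r) - l = (-5 + l)/((2*r)) - l = (-5 + l)*(1/(2*r)) - l = (-5 + l)/(2*r) - l = -l + (-5 + l)/(2*r))
Y(x) = 11 (Y(x) = 7 + 4 = 11)
(Y(q(4, -5)) - 111)*S = (11 - 111)*(-45/2) = -100*(-45/2) = 2250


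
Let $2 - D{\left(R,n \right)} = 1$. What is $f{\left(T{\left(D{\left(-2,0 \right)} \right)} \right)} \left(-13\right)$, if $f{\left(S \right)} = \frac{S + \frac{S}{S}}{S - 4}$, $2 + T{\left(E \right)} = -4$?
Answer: $- \frac{13}{2} \approx -6.5$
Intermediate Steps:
$D{\left(R,n \right)} = 1$ ($D{\left(R,n \right)} = 2 - 1 = 1$)
$T{\left(E \right)} = -6$ ($T{\left(E \right)} = -2 - 4 = -6$)
$f{\left(S \right)} = \frac{1 + S}{-4 + S}$ ($f{\left(S \right)} = \frac{S + 1}{-4 + S} = \frac{1 + S}{-4 + S}$)
$f{\left(T{\left(D{\left(-2,0 \right)} \right)} \right)} \left(-13\right) = \frac{1 - 6}{-4 - 6} \left(-13\right) = \frac{1}{-10} \left(-5\right) \left(-13\right) = \left(- \frac{1}{10}\right) \left(-5\right) \left(-13\right) = \frac{1}{2} \left(-13\right) = - \frac{13}{2}$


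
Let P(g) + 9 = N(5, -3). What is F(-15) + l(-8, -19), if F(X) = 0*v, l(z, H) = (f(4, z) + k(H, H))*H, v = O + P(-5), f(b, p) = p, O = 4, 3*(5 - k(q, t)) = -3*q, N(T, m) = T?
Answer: 418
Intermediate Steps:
k(q, t) = 5 + q (k(q, t) = 5 - (-1)*q = 5 + q)
P(g) = -4 (P(g) = -9 + 5 = -4)
v = 0 (v = 4 - 4 = 0)
l(z, H) = H*(5 + H + z) (l(z, H) = (z + (5 + H))*H = (5 + H + z)*H = H*(5 + H + z))
F(X) = 0 (F(X) = 0*0 = 0)
F(-15) + l(-8, -19) = 0 - 19*(5 - 19 - 8) = 0 - 19*(-22) = 0 + 418 = 418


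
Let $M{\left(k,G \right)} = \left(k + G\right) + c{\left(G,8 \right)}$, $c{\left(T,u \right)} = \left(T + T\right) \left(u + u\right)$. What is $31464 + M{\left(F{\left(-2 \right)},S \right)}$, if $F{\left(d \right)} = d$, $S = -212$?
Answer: $24466$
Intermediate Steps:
$c{\left(T,u \right)} = 4 T u$ ($c{\left(T,u \right)} = 2 T 2 u = 4 T u$)
$M{\left(k,G \right)} = k + 33 G$ ($M{\left(k,G \right)} = \left(k + G\right) + 4 G 8 = \left(G + k\right) + 32 G = k + 33 G$)
$31464 + M{\left(F{\left(-2 \right)},S \right)} = 31464 + \left(-2 + 33 \left(-212\right)\right) = 31464 - 6998 = 24466$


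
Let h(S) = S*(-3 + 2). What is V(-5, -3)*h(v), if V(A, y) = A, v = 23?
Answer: 115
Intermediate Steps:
h(S) = -S (h(S) = S*(-1) = -S)
V(-5, -3)*h(v) = -(-5)*23 = -5*(-23) = 115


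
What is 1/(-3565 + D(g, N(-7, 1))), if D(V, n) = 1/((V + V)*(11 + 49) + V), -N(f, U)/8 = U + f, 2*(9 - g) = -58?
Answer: -4598/16391869 ≈ -0.00028051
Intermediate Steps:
g = 38 (g = 9 - ½*(-58) = 9 + 29 = 38)
N(f, U) = -8*U - 8*f (N(f, U) = -8*(U + f) = -8*U - 8*f)
D(V, n) = 1/(121*V) (D(V, n) = 1/((2*V)*60 + V) = 1/(120*V + V) = 1/(121*V))
1/(-3565 + D(g, N(-7, 1))) = 1/(-3565 + (1/121)/38) = 1/(-3565 + (1/121)*(1/38)) = 1/(-3565 + 1/4598) = 1/(-16391869/4598) = -4598/16391869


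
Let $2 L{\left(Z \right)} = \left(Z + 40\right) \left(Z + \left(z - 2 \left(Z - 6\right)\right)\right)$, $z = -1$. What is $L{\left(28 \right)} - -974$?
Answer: $396$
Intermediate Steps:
$L{\left(Z \right)} = \frac{\left(11 - Z\right) \left(40 + Z\right)}{2}$ ($L{\left(Z \right)} = \frac{\left(Z + 40\right) \left(Z - \left(1 + 2 \left(Z - 6\right)\right)\right)}{2} = \frac{\left(40 + Z\right) \left(Z - \left(1 + 2 \left(Z - 6\right)\right)\right)}{2} = \frac{\left(40 + Z\right) \left(Z - \left(1 + 2 \left(-6 + Z\right)\right)\right)}{2} = \frac{\left(40 + Z\right) \left(Z - \left(-11 + 2 Z\right)\right)}{2} = \frac{\left(40 + Z\right) \left(11 - Z\right)}{2} = \frac{\left(11 - Z\right) \left(40 + Z\right)}{2}$)
$L{\left(28 \right)} - -974 = \left(220 - 406 - \frac{28^{2}}{2}\right) - -974 = \left(220 - 406 - 392\right) + 974 = -578 + 974 = 396$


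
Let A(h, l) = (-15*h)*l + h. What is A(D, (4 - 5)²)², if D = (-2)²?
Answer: 3136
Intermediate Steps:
D = 4
A(h, l) = h - 15*h*l (A(h, l) = -15*h*l + h = h - 15*h*l)
A(D, (4 - 5)²)² = (4*(1 - 15*(4 - 5)²))² = (4*(1 - 15*(-1)²))² = (4*(1 - 15*1))² = (4*(1 - 15))² = (4*(-14))² = (-56)² = 3136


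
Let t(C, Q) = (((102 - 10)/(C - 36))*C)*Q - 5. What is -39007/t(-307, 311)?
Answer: -13379401/8782169 ≈ -1.5235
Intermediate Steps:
t(C, Q) = -5 + 92*C*Q/(-36 + C) (t(C, Q) = ((92/(-36 + C))*C)*Q - 5 = (92*C/(-36 + C))*Q - 5 = 92*C*Q/(-36 + C) - 5 = -5 + 92*C*Q/(-36 + C))
-39007/t(-307, 311) = -39007*(-36 - 307)/(180 - 5*(-307) + 92*(-307)*311) = -39007*(-343/(180 + 1535 - 8783884)) = -39007/((-1/343*(-8782169))) = -39007/8782169/343 = -39007*343/8782169 = -13379401/8782169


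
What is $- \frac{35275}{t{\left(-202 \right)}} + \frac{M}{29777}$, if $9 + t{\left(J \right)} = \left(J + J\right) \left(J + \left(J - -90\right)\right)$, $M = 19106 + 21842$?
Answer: $\frac{4143747281}{3777123119} \approx 1.0971$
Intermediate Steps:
$M = 40948$
$t{\left(J \right)} = -9 + 2 J \left(90 + 2 J\right)$ ($t{\left(J \right)} = -9 + \left(J + J\right) \left(J + \left(J - -90\right)\right) = -9 + 2 J \left(J + \left(J + 90\right)\right) = -9 + 2 J \left(J + \left(90 + J\right)\right) = -9 + 2 J \left(90 + 2 J\right)$)
$- \frac{35275}{t{\left(-202 \right)}} + \frac{M}{29777} = - \frac{35275}{-9 + 4 \left(-202\right)^{2} + 180 \left(-202\right)} + \frac{40948}{29777} = - \frac{35275}{-9 + 4 \cdot 40804 - 36360} + 40948 \cdot \frac{1}{29777} = - \frac{35275}{-9 + 163216 - 36360} + \frac{40948}{29777} = - \frac{35275}{126847} + \frac{40948}{29777} = \frac{4143747281}{3777123119}$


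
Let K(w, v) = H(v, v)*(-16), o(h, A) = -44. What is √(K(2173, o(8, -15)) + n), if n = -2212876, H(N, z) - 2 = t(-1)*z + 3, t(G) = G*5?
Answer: 2*I*√554119 ≈ 1488.8*I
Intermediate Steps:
t(G) = 5*G
H(N, z) = 5 - 5*z (H(N, z) = 2 + ((5*(-1))*z + 3) = 2 + (-5*z + 3) = 2 + (3 - 5*z) = 5 - 5*z)
K(w, v) = -80 + 80*v (K(w, v) = (5 - 5*v)*(-16) = -80 + 80*v)
√(K(2173, o(8, -15)) + n) = √((-80 + 80*(-44)) - 2212876) = √((-80 - 3520) - 2212876) = √(-3600 - 2212876) = √(-2216476) = 2*I*√554119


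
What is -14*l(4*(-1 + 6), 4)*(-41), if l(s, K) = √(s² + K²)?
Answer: 2296*√26 ≈ 11707.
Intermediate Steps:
l(s, K) = √(K² + s²)
-14*l(4*(-1 + 6), 4)*(-41) = -14*√(4² + (4*(-1 + 6))²)*(-41) = -14*√(16 + (4*5)²)*(-41) = -14*√(16 + 20²)*(-41) = -14*√(16 + 400)*(-41) = -56*√26*(-41) = 2296*√26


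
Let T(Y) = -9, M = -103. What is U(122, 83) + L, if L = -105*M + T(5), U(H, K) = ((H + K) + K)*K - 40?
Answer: 34670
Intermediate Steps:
U(H, K) = -40 + K*(H + 2*K) (U(H, K) = (H + 2*K)*K - 40 = K*(H + 2*K) - 40 = -40 + K*(H + 2*K))
L = 10806 (L = -105*(-103) - 9 = 10815 - 9 = 10806)
U(122, 83) + L = (-40 + 2*83**2 + 122*83) + 10806 = (-40 + 2*6889 + 10126) + 10806 = (-40 + 13778 + 10126) + 10806 = 23864 + 10806 = 34670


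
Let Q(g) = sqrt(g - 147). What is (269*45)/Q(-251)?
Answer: -12105*I*sqrt(398)/398 ≈ -606.77*I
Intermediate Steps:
Q(g) = sqrt(-147 + g)
(269*45)/Q(-251) = (269*45)/(sqrt(-147 - 251)) = 12105/(sqrt(-398)) = 12105/((I*sqrt(398))) = 12105*(-I*sqrt(398)/398) = -12105*I*sqrt(398)/398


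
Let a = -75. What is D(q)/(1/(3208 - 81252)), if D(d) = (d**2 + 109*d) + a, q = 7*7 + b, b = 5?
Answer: -681089988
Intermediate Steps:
q = 54 (q = 7*7 + 5 = 49 + 5 = 54)
D(d) = -75 + d**2 + 109*d (D(d) = (d**2 + 109*d) - 75 = -75 + d**2 + 109*d)
D(q)/(1/(3208 - 81252)) = (-75 + 54**2 + 109*54)/(1/(3208 - 81252)) = (-75 + 2916 + 5886)/(1/(-78044)) = 8727/(-1/78044) = 8727*(-78044) = -681089988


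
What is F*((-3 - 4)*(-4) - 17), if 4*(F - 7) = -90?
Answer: -341/2 ≈ -170.50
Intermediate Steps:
F = -31/2 (F = 7 + (¼)*(-90) = 7 - 45/2 = -31/2 ≈ -15.500)
F*((-3 - 4)*(-4) - 17) = -31*((-3 - 4)*(-4) - 17)/2 = -31*(-7*(-4) - 17)/2 = -31*(28 - 17)/2 = -31/2*11 = -341/2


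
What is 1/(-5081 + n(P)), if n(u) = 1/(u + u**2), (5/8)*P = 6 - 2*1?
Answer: -1184/6015879 ≈ -0.00019681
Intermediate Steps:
P = 32/5 (P = 8*(6 - 2*1)/5 = 8*(6 - 2)/5 = (8/5)*4 = 32/5 ≈ 6.4000)
1/(-5081 + n(P)) = 1/(-5081 + 1/((32/5)*(1 + 32/5))) = 1/(-5081 + 5/(32*(37/5))) = 1/(-5081 + (5/32)*(5/37)) = 1/(-5081 + 25/1184) = 1/(-6015879/1184) = -1184/6015879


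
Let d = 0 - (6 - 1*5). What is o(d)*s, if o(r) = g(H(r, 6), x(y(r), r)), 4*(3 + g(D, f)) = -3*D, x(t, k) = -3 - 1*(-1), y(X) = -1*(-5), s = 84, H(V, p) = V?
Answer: -189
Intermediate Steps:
y(X) = 5
d = -1 (d = 0 - (6 - 5) = 0 - 1*1 = 0 - 1 = -1)
x(t, k) = -2 (x(t, k) = -3 + 1 = -2)
g(D, f) = -3 - 3*D/4 (g(D, f) = -3 + (-3*D)/4 = -3 - 3*D/4)
o(r) = -3 - 3*r/4
o(d)*s = (-3 - 3/4*(-1))*84 = (-3 + 3/4)*84 = -9/4*84 = -189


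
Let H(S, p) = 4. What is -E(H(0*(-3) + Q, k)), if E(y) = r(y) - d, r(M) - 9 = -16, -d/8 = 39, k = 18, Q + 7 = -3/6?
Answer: -305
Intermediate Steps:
Q = -15/2 (Q = -7 - 3/6 = -7 - 3*1/6 = -7 - 1/2 = -15/2 ≈ -7.5000)
d = -312 (d = -8*39 = -312)
r(M) = -7 (r(M) = 9 - 16 = -7)
E(y) = 305 (E(y) = -7 - 1*(-312) = -7 + 312 = 305)
-E(H(0*(-3) + Q, k)) = -1*305 = -305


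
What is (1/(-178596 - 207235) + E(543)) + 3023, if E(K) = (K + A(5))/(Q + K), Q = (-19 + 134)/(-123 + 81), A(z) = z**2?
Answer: 26475240522728/8754891221 ≈ 3024.1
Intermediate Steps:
Q = -115/42 (Q = 115/(-42) = 115*(-1/42) = -115/42 ≈ -2.7381)
E(K) = (25 + K)/(-115/42 + K) (E(K) = (K + 5**2)/(-115/42 + K) = (K + 25)/(-115/42 + K) = (25 + K)/(-115/42 + K))
(1/(-178596 - 207235) + E(543)) + 3023 = (1/(-178596 - 207235) + 42*(25 + 543)/(-115 + 42*543)) + 3023 = (1/(-385831) + 42*568/(-115 + 22806)) + 3023 = (-1/385831 + 42*568/22691) + 3023 = (-1/385831 + 42*(1/22691)*568) + 3023 = (-1/385831 + 23856/22691) + 3023 = 9204361645/8754891221 + 3023 = 26475240522728/8754891221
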